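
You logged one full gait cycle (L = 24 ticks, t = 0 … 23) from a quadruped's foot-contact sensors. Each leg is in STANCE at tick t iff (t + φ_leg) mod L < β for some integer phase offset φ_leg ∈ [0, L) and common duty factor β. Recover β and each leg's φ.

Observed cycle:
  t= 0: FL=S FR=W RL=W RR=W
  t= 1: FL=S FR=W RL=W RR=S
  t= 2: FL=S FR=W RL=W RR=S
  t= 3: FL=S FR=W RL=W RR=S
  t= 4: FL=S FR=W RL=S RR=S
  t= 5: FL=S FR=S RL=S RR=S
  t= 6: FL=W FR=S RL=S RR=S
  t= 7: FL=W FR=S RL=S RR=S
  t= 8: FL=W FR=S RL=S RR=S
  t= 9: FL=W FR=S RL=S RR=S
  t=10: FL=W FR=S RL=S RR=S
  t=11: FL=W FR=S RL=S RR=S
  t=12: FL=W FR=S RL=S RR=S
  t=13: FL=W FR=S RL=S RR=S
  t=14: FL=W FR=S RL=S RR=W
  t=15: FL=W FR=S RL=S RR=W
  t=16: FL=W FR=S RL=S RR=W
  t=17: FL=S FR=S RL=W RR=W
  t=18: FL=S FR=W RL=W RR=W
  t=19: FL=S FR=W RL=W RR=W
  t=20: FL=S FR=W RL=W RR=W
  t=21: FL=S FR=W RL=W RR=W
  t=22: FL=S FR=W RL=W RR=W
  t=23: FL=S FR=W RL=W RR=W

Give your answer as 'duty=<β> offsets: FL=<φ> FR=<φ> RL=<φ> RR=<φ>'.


duty=13 offsets: FL=7 FR=19 RL=20 RR=23

duty β = stance ticks per leg = 13
FL: stance ticks = 13; W→S at t=17 → φ=7
FR: stance ticks = 13; W→S at t=5 → φ=19
RL: stance ticks = 13; W→S at t=4 → φ=20
RR: stance ticks = 13; W→S at t=1 → φ=23


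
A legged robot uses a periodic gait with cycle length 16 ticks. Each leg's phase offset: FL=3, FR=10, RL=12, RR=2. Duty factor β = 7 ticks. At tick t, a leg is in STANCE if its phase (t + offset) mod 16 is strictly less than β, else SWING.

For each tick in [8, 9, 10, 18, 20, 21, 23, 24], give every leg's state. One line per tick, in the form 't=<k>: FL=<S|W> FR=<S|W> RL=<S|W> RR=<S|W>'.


t=8: phase=(11,2,4,10) vs β=7 → FL=W FR=S RL=S RR=W
t=9: phase=(12,3,5,11) vs β=7 → FL=W FR=S RL=S RR=W
t=10: phase=(13,4,6,12) vs β=7 → FL=W FR=S RL=S RR=W
t=18: phase=(5,12,14,4) vs β=7 → FL=S FR=W RL=W RR=S
t=20: phase=(7,14,0,6) vs β=7 → FL=W FR=W RL=S RR=S
t=21: phase=(8,15,1,7) vs β=7 → FL=W FR=W RL=S RR=W
t=23: phase=(10,1,3,9) vs β=7 → FL=W FR=S RL=S RR=W
t=24: phase=(11,2,4,10) vs β=7 → FL=W FR=S RL=S RR=W

t=8: FL=W FR=S RL=S RR=W
t=9: FL=W FR=S RL=S RR=W
t=10: FL=W FR=S RL=S RR=W
t=18: FL=S FR=W RL=W RR=S
t=20: FL=W FR=W RL=S RR=S
t=21: FL=W FR=W RL=S RR=W
t=23: FL=W FR=S RL=S RR=W
t=24: FL=W FR=S RL=S RR=W


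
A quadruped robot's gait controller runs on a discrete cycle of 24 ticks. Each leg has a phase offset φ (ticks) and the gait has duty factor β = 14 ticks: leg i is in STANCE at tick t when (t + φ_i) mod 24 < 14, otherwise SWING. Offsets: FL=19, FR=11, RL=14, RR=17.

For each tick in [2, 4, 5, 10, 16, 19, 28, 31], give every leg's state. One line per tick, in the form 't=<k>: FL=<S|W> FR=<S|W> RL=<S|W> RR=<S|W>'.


t=2: FL=W FR=S RL=W RR=W
t=4: FL=W FR=W RL=W RR=W
t=5: FL=S FR=W RL=W RR=W
t=10: FL=S FR=W RL=S RR=S
t=16: FL=S FR=S RL=S RR=S
t=19: FL=W FR=S RL=S RR=S
t=28: FL=W FR=W RL=W RR=W
t=31: FL=S FR=W RL=W RR=S

t=2: phase=(21,13,16,19) vs β=14 → FL=W FR=S RL=W RR=W
t=4: phase=(23,15,18,21) vs β=14 → FL=W FR=W RL=W RR=W
t=5: phase=(0,16,19,22) vs β=14 → FL=S FR=W RL=W RR=W
t=10: phase=(5,21,0,3) vs β=14 → FL=S FR=W RL=S RR=S
t=16: phase=(11,3,6,9) vs β=14 → FL=S FR=S RL=S RR=S
t=19: phase=(14,6,9,12) vs β=14 → FL=W FR=S RL=S RR=S
t=28: phase=(23,15,18,21) vs β=14 → FL=W FR=W RL=W RR=W
t=31: phase=(2,18,21,0) vs β=14 → FL=S FR=W RL=W RR=S


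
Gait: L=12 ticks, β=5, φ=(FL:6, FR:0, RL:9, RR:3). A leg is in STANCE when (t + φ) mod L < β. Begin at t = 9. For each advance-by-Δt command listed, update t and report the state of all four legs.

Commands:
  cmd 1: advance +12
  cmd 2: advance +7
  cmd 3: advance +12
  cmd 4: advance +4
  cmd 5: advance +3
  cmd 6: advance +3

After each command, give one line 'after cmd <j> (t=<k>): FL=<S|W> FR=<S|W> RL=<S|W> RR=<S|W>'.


after cmd 1 (t=21): FL=S FR=W RL=W RR=S
after cmd 2 (t=28): FL=W FR=S RL=S RR=W
after cmd 3 (t=40): FL=W FR=S RL=S RR=W
after cmd 4 (t=44): FL=S FR=W RL=W RR=W
after cmd 5 (t=47): FL=W FR=W RL=W RR=S
after cmd 6 (t=50): FL=W FR=S RL=W RR=W

start t=9: FL=S FR=W RL=W RR=S
cmd 1: advance +12 → t=21, phase=(3,9,6,0) → FL=S FR=W RL=W RR=S
cmd 2: advance +7 → t=28, phase=(10,4,1,7) → FL=W FR=S RL=S RR=W
cmd 3: advance +12 → t=40, phase=(10,4,1,7) → FL=W FR=S RL=S RR=W
cmd 4: advance +4 → t=44, phase=(2,8,5,11) → FL=S FR=W RL=W RR=W
cmd 5: advance +3 → t=47, phase=(5,11,8,2) → FL=W FR=W RL=W RR=S
cmd 6: advance +3 → t=50, phase=(8,2,11,5) → FL=W FR=S RL=W RR=W


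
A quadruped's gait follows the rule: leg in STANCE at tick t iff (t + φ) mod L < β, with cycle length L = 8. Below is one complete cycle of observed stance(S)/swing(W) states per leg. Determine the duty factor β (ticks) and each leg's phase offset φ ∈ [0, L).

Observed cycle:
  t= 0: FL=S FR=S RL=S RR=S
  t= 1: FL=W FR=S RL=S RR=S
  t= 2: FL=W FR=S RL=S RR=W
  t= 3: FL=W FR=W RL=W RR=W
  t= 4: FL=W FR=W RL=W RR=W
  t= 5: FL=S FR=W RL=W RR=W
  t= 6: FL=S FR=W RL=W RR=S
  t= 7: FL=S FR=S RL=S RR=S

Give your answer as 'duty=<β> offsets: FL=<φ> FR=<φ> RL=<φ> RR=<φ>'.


duty β = stance ticks per leg = 4
FL: stance ticks = 4; W→S at t=5 → φ=3
FR: stance ticks = 4; W→S at t=7 → φ=1
RL: stance ticks = 4; W→S at t=7 → φ=1
RR: stance ticks = 4; W→S at t=6 → φ=2

duty=4 offsets: FL=3 FR=1 RL=1 RR=2


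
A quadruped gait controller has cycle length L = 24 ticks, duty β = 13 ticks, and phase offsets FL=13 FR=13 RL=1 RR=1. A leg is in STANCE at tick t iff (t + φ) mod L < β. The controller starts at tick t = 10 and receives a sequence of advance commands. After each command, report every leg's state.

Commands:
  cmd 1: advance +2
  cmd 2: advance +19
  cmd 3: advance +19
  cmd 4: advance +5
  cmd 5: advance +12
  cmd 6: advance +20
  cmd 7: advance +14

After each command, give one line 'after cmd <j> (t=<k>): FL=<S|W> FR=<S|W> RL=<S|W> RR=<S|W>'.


start t=10: FL=W FR=W RL=S RR=S
cmd 1: advance +2 → t=12, phase=(1,1,13,13) → FL=S FR=S RL=W RR=W
cmd 2: advance +19 → t=31, phase=(20,20,8,8) → FL=W FR=W RL=S RR=S
cmd 3: advance +19 → t=50, phase=(15,15,3,3) → FL=W FR=W RL=S RR=S
cmd 4: advance +5 → t=55, phase=(20,20,8,8) → FL=W FR=W RL=S RR=S
cmd 5: advance +12 → t=67, phase=(8,8,20,20) → FL=S FR=S RL=W RR=W
cmd 6: advance +20 → t=87, phase=(4,4,16,16) → FL=S FR=S RL=W RR=W
cmd 7: advance +14 → t=101, phase=(18,18,6,6) → FL=W FR=W RL=S RR=S

after cmd 1 (t=12): FL=S FR=S RL=W RR=W
after cmd 2 (t=31): FL=W FR=W RL=S RR=S
after cmd 3 (t=50): FL=W FR=W RL=S RR=S
after cmd 4 (t=55): FL=W FR=W RL=S RR=S
after cmd 5 (t=67): FL=S FR=S RL=W RR=W
after cmd 6 (t=87): FL=S FR=S RL=W RR=W
after cmd 7 (t=101): FL=W FR=W RL=S RR=S


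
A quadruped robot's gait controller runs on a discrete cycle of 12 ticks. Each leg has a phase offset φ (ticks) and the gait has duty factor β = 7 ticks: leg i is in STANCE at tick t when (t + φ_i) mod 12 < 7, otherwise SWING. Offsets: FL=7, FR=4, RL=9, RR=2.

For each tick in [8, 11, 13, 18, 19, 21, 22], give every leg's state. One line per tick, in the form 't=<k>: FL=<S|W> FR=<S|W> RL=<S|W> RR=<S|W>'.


t=8: FL=S FR=S RL=S RR=W
t=11: FL=S FR=S RL=W RR=S
t=13: FL=W FR=S RL=W RR=S
t=18: FL=S FR=W RL=S RR=W
t=19: FL=S FR=W RL=S RR=W
t=21: FL=S FR=S RL=S RR=W
t=22: FL=S FR=S RL=W RR=S

t=8: phase=(3,0,5,10) vs β=7 → FL=S FR=S RL=S RR=W
t=11: phase=(6,3,8,1) vs β=7 → FL=S FR=S RL=W RR=S
t=13: phase=(8,5,10,3) vs β=7 → FL=W FR=S RL=W RR=S
t=18: phase=(1,10,3,8) vs β=7 → FL=S FR=W RL=S RR=W
t=19: phase=(2,11,4,9) vs β=7 → FL=S FR=W RL=S RR=W
t=21: phase=(4,1,6,11) vs β=7 → FL=S FR=S RL=S RR=W
t=22: phase=(5,2,7,0) vs β=7 → FL=S FR=S RL=W RR=S


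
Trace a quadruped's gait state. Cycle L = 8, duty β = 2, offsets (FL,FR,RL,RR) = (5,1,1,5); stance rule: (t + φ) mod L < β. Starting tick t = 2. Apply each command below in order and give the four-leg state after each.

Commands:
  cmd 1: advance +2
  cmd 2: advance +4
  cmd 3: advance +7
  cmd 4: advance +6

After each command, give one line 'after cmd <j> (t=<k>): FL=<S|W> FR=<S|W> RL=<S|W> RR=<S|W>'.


start t=2: FL=W FR=W RL=W RR=W
cmd 1: advance +2 → t=4, phase=(1,5,5,1) → FL=S FR=W RL=W RR=S
cmd 2: advance +4 → t=8, phase=(5,1,1,5) → FL=W FR=S RL=S RR=W
cmd 3: advance +7 → t=15, phase=(4,0,0,4) → FL=W FR=S RL=S RR=W
cmd 4: advance +6 → t=21, phase=(2,6,6,2) → FL=W FR=W RL=W RR=W

after cmd 1 (t=4): FL=S FR=W RL=W RR=S
after cmd 2 (t=8): FL=W FR=S RL=S RR=W
after cmd 3 (t=15): FL=W FR=S RL=S RR=W
after cmd 4 (t=21): FL=W FR=W RL=W RR=W


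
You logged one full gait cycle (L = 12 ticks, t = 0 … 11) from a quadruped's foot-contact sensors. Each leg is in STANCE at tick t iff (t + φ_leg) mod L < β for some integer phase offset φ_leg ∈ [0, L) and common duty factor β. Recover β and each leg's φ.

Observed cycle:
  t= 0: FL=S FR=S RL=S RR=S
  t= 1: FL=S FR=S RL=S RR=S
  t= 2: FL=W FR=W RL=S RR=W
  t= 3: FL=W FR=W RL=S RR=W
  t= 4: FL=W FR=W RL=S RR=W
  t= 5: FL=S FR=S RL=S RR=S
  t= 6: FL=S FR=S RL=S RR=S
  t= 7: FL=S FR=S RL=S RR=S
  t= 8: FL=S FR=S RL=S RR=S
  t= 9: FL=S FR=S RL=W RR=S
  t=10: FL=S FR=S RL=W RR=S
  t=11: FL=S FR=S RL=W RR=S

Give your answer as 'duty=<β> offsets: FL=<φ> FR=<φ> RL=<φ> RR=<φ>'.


duty β = stance ticks per leg = 9
FL: stance ticks = 9; W→S at t=5 → φ=7
FR: stance ticks = 9; W→S at t=5 → φ=7
RL: stance ticks = 9; W→S at t=0 → φ=0
RR: stance ticks = 9; W→S at t=5 → φ=7

duty=9 offsets: FL=7 FR=7 RL=0 RR=7


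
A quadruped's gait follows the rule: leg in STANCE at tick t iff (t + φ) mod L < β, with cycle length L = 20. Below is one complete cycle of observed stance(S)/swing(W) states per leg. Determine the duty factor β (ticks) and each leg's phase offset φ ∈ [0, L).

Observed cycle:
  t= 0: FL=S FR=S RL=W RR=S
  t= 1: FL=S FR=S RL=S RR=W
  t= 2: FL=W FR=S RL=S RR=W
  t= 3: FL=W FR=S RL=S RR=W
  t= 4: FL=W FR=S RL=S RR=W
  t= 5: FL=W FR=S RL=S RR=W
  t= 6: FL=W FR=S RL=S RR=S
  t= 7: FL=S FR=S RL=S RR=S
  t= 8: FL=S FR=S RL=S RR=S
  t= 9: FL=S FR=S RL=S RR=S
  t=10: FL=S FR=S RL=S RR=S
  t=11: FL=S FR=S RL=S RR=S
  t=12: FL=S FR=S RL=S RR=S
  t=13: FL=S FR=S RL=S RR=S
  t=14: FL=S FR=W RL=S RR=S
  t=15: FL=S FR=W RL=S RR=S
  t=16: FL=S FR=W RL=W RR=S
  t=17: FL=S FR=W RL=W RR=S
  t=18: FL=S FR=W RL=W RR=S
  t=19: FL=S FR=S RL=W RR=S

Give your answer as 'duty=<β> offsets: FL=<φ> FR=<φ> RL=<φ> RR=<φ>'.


duty=15 offsets: FL=13 FR=1 RL=19 RR=14

duty β = stance ticks per leg = 15
FL: stance ticks = 15; W→S at t=7 → φ=13
FR: stance ticks = 15; W→S at t=19 → φ=1
RL: stance ticks = 15; W→S at t=1 → φ=19
RR: stance ticks = 15; W→S at t=6 → φ=14


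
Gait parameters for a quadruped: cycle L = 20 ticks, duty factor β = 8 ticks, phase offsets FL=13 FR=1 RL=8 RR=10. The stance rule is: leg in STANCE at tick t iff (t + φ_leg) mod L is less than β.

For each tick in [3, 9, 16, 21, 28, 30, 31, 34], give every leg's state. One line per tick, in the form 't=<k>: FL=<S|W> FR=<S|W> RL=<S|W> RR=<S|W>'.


t=3: FL=W FR=S RL=W RR=W
t=9: FL=S FR=W RL=W RR=W
t=16: FL=W FR=W RL=S RR=S
t=21: FL=W FR=S RL=W RR=W
t=28: FL=S FR=W RL=W RR=W
t=30: FL=S FR=W RL=W RR=S
t=31: FL=S FR=W RL=W RR=S
t=34: FL=S FR=W RL=S RR=S

t=3: phase=(16,4,11,13) vs β=8 → FL=W FR=S RL=W RR=W
t=9: phase=(2,10,17,19) vs β=8 → FL=S FR=W RL=W RR=W
t=16: phase=(9,17,4,6) vs β=8 → FL=W FR=W RL=S RR=S
t=21: phase=(14,2,9,11) vs β=8 → FL=W FR=S RL=W RR=W
t=28: phase=(1,9,16,18) vs β=8 → FL=S FR=W RL=W RR=W
t=30: phase=(3,11,18,0) vs β=8 → FL=S FR=W RL=W RR=S
t=31: phase=(4,12,19,1) vs β=8 → FL=S FR=W RL=W RR=S
t=34: phase=(7,15,2,4) vs β=8 → FL=S FR=W RL=S RR=S


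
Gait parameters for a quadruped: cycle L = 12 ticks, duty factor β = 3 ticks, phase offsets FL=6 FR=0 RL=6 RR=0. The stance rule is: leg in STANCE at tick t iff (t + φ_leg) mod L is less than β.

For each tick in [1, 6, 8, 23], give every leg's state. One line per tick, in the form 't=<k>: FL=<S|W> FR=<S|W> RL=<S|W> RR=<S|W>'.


t=1: FL=W FR=S RL=W RR=S
t=6: FL=S FR=W RL=S RR=W
t=8: FL=S FR=W RL=S RR=W
t=23: FL=W FR=W RL=W RR=W

t=1: phase=(7,1,7,1) vs β=3 → FL=W FR=S RL=W RR=S
t=6: phase=(0,6,0,6) vs β=3 → FL=S FR=W RL=S RR=W
t=8: phase=(2,8,2,8) vs β=3 → FL=S FR=W RL=S RR=W
t=23: phase=(5,11,5,11) vs β=3 → FL=W FR=W RL=W RR=W


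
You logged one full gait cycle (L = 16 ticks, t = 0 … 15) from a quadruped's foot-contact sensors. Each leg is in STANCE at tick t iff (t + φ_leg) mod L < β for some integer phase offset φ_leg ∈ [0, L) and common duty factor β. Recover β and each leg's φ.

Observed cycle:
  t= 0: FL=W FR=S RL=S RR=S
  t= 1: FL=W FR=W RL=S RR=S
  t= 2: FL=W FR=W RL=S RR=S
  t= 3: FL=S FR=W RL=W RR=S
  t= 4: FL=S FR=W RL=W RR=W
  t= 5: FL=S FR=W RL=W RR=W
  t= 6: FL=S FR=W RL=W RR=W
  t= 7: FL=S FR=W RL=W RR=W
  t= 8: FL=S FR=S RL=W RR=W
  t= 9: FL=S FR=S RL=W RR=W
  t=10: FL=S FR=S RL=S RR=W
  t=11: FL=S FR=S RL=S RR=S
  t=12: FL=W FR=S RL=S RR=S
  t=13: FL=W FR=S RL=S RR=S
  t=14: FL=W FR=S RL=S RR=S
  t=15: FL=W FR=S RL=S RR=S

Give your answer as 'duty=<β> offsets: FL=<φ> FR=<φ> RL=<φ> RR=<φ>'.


duty β = stance ticks per leg = 9
FL: stance ticks = 9; W→S at t=3 → φ=13
FR: stance ticks = 9; W→S at t=8 → φ=8
RL: stance ticks = 9; W→S at t=10 → φ=6
RR: stance ticks = 9; W→S at t=11 → φ=5

duty=9 offsets: FL=13 FR=8 RL=6 RR=5


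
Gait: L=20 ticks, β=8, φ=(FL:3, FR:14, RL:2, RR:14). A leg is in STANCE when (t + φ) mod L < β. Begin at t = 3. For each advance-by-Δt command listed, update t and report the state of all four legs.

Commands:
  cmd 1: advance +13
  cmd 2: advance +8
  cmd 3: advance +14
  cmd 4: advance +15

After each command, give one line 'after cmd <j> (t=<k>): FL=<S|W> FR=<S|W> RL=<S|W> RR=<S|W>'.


start t=3: FL=S FR=W RL=S RR=W
cmd 1: advance +13 → t=16, phase=(19,10,18,10) → FL=W FR=W RL=W RR=W
cmd 2: advance +8 → t=24, phase=(7,18,6,18) → FL=S FR=W RL=S RR=W
cmd 3: advance +14 → t=38, phase=(1,12,0,12) → FL=S FR=W RL=S RR=W
cmd 4: advance +15 → t=53, phase=(16,7,15,7) → FL=W FR=S RL=W RR=S

after cmd 1 (t=16): FL=W FR=W RL=W RR=W
after cmd 2 (t=24): FL=S FR=W RL=S RR=W
after cmd 3 (t=38): FL=S FR=W RL=S RR=W
after cmd 4 (t=53): FL=W FR=S RL=W RR=S


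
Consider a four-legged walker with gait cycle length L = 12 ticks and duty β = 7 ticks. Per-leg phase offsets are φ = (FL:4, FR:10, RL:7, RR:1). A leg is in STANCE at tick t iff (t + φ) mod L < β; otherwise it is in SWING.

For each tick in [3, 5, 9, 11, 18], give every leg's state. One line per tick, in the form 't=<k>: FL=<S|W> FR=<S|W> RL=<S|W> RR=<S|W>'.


t=3: FL=W FR=S RL=W RR=S
t=5: FL=W FR=S RL=S RR=S
t=9: FL=S FR=W RL=S RR=W
t=11: FL=S FR=W RL=S RR=S
t=18: FL=W FR=S RL=S RR=W

t=3: phase=(7,1,10,4) vs β=7 → FL=W FR=S RL=W RR=S
t=5: phase=(9,3,0,6) vs β=7 → FL=W FR=S RL=S RR=S
t=9: phase=(1,7,4,10) vs β=7 → FL=S FR=W RL=S RR=W
t=11: phase=(3,9,6,0) vs β=7 → FL=S FR=W RL=S RR=S
t=18: phase=(10,4,1,7) vs β=7 → FL=W FR=S RL=S RR=W


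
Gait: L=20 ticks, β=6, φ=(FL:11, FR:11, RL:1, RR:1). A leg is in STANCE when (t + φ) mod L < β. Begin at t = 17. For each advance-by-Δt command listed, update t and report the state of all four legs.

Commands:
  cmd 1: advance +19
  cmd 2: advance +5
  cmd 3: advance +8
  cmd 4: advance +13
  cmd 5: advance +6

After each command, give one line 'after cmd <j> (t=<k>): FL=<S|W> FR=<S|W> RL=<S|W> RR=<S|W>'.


start t=17: FL=W FR=W RL=W RR=W
cmd 1: advance +19 → t=36, phase=(7,7,17,17) → FL=W FR=W RL=W RR=W
cmd 2: advance +5 → t=41, phase=(12,12,2,2) → FL=W FR=W RL=S RR=S
cmd 3: advance +8 → t=49, phase=(0,0,10,10) → FL=S FR=S RL=W RR=W
cmd 4: advance +13 → t=62, phase=(13,13,3,3) → FL=W FR=W RL=S RR=S
cmd 5: advance +6 → t=68, phase=(19,19,9,9) → FL=W FR=W RL=W RR=W

after cmd 1 (t=36): FL=W FR=W RL=W RR=W
after cmd 2 (t=41): FL=W FR=W RL=S RR=S
after cmd 3 (t=49): FL=S FR=S RL=W RR=W
after cmd 4 (t=62): FL=W FR=W RL=S RR=S
after cmd 5 (t=68): FL=W FR=W RL=W RR=W


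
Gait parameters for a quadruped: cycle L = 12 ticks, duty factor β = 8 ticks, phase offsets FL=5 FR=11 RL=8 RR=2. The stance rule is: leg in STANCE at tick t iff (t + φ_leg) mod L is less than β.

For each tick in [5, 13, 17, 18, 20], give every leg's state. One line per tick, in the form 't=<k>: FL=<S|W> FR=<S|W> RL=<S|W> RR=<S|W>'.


t=5: phase=(10,4,1,7) vs β=8 → FL=W FR=S RL=S RR=S
t=13: phase=(6,0,9,3) vs β=8 → FL=S FR=S RL=W RR=S
t=17: phase=(10,4,1,7) vs β=8 → FL=W FR=S RL=S RR=S
t=18: phase=(11,5,2,8) vs β=8 → FL=W FR=S RL=S RR=W
t=20: phase=(1,7,4,10) vs β=8 → FL=S FR=S RL=S RR=W

t=5: FL=W FR=S RL=S RR=S
t=13: FL=S FR=S RL=W RR=S
t=17: FL=W FR=S RL=S RR=S
t=18: FL=W FR=S RL=S RR=W
t=20: FL=S FR=S RL=S RR=W


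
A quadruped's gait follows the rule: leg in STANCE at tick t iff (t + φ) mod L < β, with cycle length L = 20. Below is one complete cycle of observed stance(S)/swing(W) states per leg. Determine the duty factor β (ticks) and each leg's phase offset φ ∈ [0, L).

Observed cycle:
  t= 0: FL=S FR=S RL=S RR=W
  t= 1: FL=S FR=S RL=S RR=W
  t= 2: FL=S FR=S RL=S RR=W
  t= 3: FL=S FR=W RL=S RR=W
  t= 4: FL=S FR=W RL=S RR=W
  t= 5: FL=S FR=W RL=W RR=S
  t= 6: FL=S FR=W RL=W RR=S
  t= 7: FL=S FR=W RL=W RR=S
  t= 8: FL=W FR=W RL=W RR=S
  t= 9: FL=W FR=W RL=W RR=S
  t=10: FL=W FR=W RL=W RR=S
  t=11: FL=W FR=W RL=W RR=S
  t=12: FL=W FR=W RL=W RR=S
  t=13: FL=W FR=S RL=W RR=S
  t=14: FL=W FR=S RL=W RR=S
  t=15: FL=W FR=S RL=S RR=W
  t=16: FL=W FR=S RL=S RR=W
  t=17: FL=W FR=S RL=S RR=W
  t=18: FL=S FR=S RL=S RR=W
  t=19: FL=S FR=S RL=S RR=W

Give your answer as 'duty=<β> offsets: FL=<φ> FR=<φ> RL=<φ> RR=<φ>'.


duty=10 offsets: FL=2 FR=7 RL=5 RR=15

duty β = stance ticks per leg = 10
FL: stance ticks = 10; W→S at t=18 → φ=2
FR: stance ticks = 10; W→S at t=13 → φ=7
RL: stance ticks = 10; W→S at t=15 → φ=5
RR: stance ticks = 10; W→S at t=5 → φ=15


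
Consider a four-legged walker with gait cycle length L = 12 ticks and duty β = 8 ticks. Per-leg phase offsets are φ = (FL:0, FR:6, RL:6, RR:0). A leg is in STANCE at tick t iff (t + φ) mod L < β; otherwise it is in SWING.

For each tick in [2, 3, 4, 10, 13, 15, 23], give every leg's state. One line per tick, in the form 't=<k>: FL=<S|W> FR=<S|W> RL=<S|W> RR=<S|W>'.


t=2: phase=(2,8,8,2) vs β=8 → FL=S FR=W RL=W RR=S
t=3: phase=(3,9,9,3) vs β=8 → FL=S FR=W RL=W RR=S
t=4: phase=(4,10,10,4) vs β=8 → FL=S FR=W RL=W RR=S
t=10: phase=(10,4,4,10) vs β=8 → FL=W FR=S RL=S RR=W
t=13: phase=(1,7,7,1) vs β=8 → FL=S FR=S RL=S RR=S
t=15: phase=(3,9,9,3) vs β=8 → FL=S FR=W RL=W RR=S
t=23: phase=(11,5,5,11) vs β=8 → FL=W FR=S RL=S RR=W

t=2: FL=S FR=W RL=W RR=S
t=3: FL=S FR=W RL=W RR=S
t=4: FL=S FR=W RL=W RR=S
t=10: FL=W FR=S RL=S RR=W
t=13: FL=S FR=S RL=S RR=S
t=15: FL=S FR=W RL=W RR=S
t=23: FL=W FR=S RL=S RR=W


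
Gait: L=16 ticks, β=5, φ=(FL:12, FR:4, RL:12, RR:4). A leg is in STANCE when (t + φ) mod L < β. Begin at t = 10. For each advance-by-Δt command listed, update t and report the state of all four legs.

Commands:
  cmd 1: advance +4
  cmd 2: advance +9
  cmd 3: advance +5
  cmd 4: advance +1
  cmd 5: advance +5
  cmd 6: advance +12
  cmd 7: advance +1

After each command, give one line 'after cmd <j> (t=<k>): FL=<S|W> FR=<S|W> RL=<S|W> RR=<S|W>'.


after cmd 1 (t=14): FL=W FR=S RL=W RR=S
after cmd 2 (t=23): FL=S FR=W RL=S RR=W
after cmd 3 (t=28): FL=W FR=S RL=W RR=S
after cmd 4 (t=29): FL=W FR=S RL=W RR=S
after cmd 5 (t=34): FL=W FR=W RL=W RR=W
after cmd 6 (t=46): FL=W FR=S RL=W RR=S
after cmd 7 (t=47): FL=W FR=S RL=W RR=S

start t=10: FL=W FR=W RL=W RR=W
cmd 1: advance +4 → t=14, phase=(10,2,10,2) → FL=W FR=S RL=W RR=S
cmd 2: advance +9 → t=23, phase=(3,11,3,11) → FL=S FR=W RL=S RR=W
cmd 3: advance +5 → t=28, phase=(8,0,8,0) → FL=W FR=S RL=W RR=S
cmd 4: advance +1 → t=29, phase=(9,1,9,1) → FL=W FR=S RL=W RR=S
cmd 5: advance +5 → t=34, phase=(14,6,14,6) → FL=W FR=W RL=W RR=W
cmd 6: advance +12 → t=46, phase=(10,2,10,2) → FL=W FR=S RL=W RR=S
cmd 7: advance +1 → t=47, phase=(11,3,11,3) → FL=W FR=S RL=W RR=S


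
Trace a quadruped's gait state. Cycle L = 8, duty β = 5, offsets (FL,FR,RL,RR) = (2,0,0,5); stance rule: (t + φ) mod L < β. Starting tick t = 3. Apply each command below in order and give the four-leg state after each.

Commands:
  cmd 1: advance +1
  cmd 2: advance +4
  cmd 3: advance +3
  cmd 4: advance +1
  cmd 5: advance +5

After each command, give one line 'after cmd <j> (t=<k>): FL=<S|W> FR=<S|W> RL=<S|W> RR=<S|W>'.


after cmd 1 (t=4): FL=W FR=S RL=S RR=S
after cmd 2 (t=8): FL=S FR=S RL=S RR=W
after cmd 3 (t=11): FL=W FR=S RL=S RR=S
after cmd 4 (t=12): FL=W FR=S RL=S RR=S
after cmd 5 (t=17): FL=S FR=S RL=S RR=W

start t=3: FL=W FR=S RL=S RR=S
cmd 1: advance +1 → t=4, phase=(6,4,4,1) → FL=W FR=S RL=S RR=S
cmd 2: advance +4 → t=8, phase=(2,0,0,5) → FL=S FR=S RL=S RR=W
cmd 3: advance +3 → t=11, phase=(5,3,3,0) → FL=W FR=S RL=S RR=S
cmd 4: advance +1 → t=12, phase=(6,4,4,1) → FL=W FR=S RL=S RR=S
cmd 5: advance +5 → t=17, phase=(3,1,1,6) → FL=S FR=S RL=S RR=W


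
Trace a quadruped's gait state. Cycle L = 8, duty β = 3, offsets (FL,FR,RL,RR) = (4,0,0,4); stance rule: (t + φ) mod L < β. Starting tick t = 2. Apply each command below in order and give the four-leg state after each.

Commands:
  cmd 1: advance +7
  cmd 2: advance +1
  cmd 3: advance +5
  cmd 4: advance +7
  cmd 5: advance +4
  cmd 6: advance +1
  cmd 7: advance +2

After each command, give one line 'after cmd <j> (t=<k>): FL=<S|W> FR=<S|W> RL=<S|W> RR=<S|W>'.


start t=2: FL=W FR=S RL=S RR=W
cmd 1: advance +7 → t=9, phase=(5,1,1,5) → FL=W FR=S RL=S RR=W
cmd 2: advance +1 → t=10, phase=(6,2,2,6) → FL=W FR=S RL=S RR=W
cmd 3: advance +5 → t=15, phase=(3,7,7,3) → FL=W FR=W RL=W RR=W
cmd 4: advance +7 → t=22, phase=(2,6,6,2) → FL=S FR=W RL=W RR=S
cmd 5: advance +4 → t=26, phase=(6,2,2,6) → FL=W FR=S RL=S RR=W
cmd 6: advance +1 → t=27, phase=(7,3,3,7) → FL=W FR=W RL=W RR=W
cmd 7: advance +2 → t=29, phase=(1,5,5,1) → FL=S FR=W RL=W RR=S

after cmd 1 (t=9): FL=W FR=S RL=S RR=W
after cmd 2 (t=10): FL=W FR=S RL=S RR=W
after cmd 3 (t=15): FL=W FR=W RL=W RR=W
after cmd 4 (t=22): FL=S FR=W RL=W RR=S
after cmd 5 (t=26): FL=W FR=S RL=S RR=W
after cmd 6 (t=27): FL=W FR=W RL=W RR=W
after cmd 7 (t=29): FL=S FR=W RL=W RR=S


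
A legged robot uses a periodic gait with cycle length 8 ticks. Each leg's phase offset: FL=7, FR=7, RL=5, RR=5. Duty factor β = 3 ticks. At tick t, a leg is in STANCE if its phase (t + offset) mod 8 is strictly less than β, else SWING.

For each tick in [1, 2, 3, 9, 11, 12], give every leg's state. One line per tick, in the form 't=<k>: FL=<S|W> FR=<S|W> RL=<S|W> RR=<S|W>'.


t=1: phase=(0,0,6,6) vs β=3 → FL=S FR=S RL=W RR=W
t=2: phase=(1,1,7,7) vs β=3 → FL=S FR=S RL=W RR=W
t=3: phase=(2,2,0,0) vs β=3 → FL=S FR=S RL=S RR=S
t=9: phase=(0,0,6,6) vs β=3 → FL=S FR=S RL=W RR=W
t=11: phase=(2,2,0,0) vs β=3 → FL=S FR=S RL=S RR=S
t=12: phase=(3,3,1,1) vs β=3 → FL=W FR=W RL=S RR=S

t=1: FL=S FR=S RL=W RR=W
t=2: FL=S FR=S RL=W RR=W
t=3: FL=S FR=S RL=S RR=S
t=9: FL=S FR=S RL=W RR=W
t=11: FL=S FR=S RL=S RR=S
t=12: FL=W FR=W RL=S RR=S


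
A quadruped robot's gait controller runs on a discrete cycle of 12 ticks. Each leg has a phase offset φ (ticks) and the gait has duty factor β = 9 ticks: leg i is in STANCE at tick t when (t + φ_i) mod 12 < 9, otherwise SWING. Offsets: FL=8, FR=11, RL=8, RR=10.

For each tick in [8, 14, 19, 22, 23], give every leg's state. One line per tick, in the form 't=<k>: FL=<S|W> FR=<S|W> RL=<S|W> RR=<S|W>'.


t=8: FL=S FR=S RL=S RR=S
t=14: FL=W FR=S RL=W RR=S
t=19: FL=S FR=S RL=S RR=S
t=22: FL=S FR=W RL=S RR=S
t=23: FL=S FR=W RL=S RR=W

t=8: phase=(4,7,4,6) vs β=9 → FL=S FR=S RL=S RR=S
t=14: phase=(10,1,10,0) vs β=9 → FL=W FR=S RL=W RR=S
t=19: phase=(3,6,3,5) vs β=9 → FL=S FR=S RL=S RR=S
t=22: phase=(6,9,6,8) vs β=9 → FL=S FR=W RL=S RR=S
t=23: phase=(7,10,7,9) vs β=9 → FL=S FR=W RL=S RR=W


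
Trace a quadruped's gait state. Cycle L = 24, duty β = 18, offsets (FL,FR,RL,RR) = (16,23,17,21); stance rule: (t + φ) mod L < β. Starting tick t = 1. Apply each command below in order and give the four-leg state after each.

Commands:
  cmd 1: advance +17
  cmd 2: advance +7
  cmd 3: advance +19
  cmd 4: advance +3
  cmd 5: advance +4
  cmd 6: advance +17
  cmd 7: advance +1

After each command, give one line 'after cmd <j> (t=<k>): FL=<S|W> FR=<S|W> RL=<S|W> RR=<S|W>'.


after cmd 1 (t=18): FL=S FR=S RL=S RR=S
after cmd 2 (t=25): FL=S FR=S RL=W RR=W
after cmd 3 (t=44): FL=S FR=W RL=S RR=S
after cmd 4 (t=47): FL=S FR=W RL=S RR=W
after cmd 5 (t=51): FL=W FR=S RL=W RR=S
after cmd 6 (t=68): FL=S FR=W RL=S RR=S
after cmd 7 (t=69): FL=S FR=W RL=S RR=W

start t=1: FL=S FR=S RL=W RR=W
cmd 1: advance +17 → t=18, phase=(10,17,11,15) → FL=S FR=S RL=S RR=S
cmd 2: advance +7 → t=25, phase=(17,0,18,22) → FL=S FR=S RL=W RR=W
cmd 3: advance +19 → t=44, phase=(12,19,13,17) → FL=S FR=W RL=S RR=S
cmd 4: advance +3 → t=47, phase=(15,22,16,20) → FL=S FR=W RL=S RR=W
cmd 5: advance +4 → t=51, phase=(19,2,20,0) → FL=W FR=S RL=W RR=S
cmd 6: advance +17 → t=68, phase=(12,19,13,17) → FL=S FR=W RL=S RR=S
cmd 7: advance +1 → t=69, phase=(13,20,14,18) → FL=S FR=W RL=S RR=W


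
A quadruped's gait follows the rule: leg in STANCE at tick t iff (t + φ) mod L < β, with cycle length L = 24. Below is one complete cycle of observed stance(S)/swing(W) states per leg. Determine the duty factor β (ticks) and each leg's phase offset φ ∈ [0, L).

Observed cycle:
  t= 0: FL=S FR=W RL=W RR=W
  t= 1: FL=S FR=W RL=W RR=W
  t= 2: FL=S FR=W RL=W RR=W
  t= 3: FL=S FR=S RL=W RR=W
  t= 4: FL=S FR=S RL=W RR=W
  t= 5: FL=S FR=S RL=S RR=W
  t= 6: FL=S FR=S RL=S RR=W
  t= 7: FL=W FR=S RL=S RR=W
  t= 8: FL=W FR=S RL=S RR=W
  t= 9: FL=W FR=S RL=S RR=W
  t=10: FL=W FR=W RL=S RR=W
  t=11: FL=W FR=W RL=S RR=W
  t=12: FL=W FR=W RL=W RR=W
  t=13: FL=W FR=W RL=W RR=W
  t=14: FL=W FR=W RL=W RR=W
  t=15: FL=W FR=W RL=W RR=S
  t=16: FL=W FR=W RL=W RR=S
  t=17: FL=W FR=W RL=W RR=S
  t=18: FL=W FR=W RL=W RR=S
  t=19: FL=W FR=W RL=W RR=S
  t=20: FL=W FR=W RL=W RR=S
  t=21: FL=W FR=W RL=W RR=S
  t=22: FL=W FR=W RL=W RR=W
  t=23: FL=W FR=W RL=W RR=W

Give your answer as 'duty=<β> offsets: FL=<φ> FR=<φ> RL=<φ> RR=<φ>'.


duty β = stance ticks per leg = 7
FL: stance ticks = 7; W→S at t=0 → φ=0
FR: stance ticks = 7; W→S at t=3 → φ=21
RL: stance ticks = 7; W→S at t=5 → φ=19
RR: stance ticks = 7; W→S at t=15 → φ=9

duty=7 offsets: FL=0 FR=21 RL=19 RR=9


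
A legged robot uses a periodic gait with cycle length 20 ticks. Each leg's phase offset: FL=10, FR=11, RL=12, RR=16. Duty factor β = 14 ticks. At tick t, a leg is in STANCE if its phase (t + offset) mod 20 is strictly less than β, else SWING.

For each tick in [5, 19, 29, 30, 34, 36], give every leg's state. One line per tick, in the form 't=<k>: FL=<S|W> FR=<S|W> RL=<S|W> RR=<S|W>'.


t=5: FL=W FR=W RL=W RR=S
t=19: FL=S FR=S RL=S RR=W
t=29: FL=W FR=S RL=S RR=S
t=30: FL=S FR=S RL=S RR=S
t=34: FL=S FR=S RL=S RR=S
t=36: FL=S FR=S RL=S RR=S

t=5: phase=(15,16,17,1) vs β=14 → FL=W FR=W RL=W RR=S
t=19: phase=(9,10,11,15) vs β=14 → FL=S FR=S RL=S RR=W
t=29: phase=(19,0,1,5) vs β=14 → FL=W FR=S RL=S RR=S
t=30: phase=(0,1,2,6) vs β=14 → FL=S FR=S RL=S RR=S
t=34: phase=(4,5,6,10) vs β=14 → FL=S FR=S RL=S RR=S
t=36: phase=(6,7,8,12) vs β=14 → FL=S FR=S RL=S RR=S


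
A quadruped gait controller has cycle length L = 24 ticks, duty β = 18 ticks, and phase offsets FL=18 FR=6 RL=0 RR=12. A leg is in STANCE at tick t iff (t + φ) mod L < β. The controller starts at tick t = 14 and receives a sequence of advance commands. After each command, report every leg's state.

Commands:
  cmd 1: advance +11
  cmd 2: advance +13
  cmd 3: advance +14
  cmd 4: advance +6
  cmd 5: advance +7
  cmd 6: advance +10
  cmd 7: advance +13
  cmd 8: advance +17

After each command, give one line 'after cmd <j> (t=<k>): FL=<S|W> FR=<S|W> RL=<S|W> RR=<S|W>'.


start t=14: FL=S FR=W RL=S RR=S
cmd 1: advance +11 → t=25, phase=(19,7,1,13) → FL=W FR=S RL=S RR=S
cmd 2: advance +13 → t=38, phase=(8,20,14,2) → FL=S FR=W RL=S RR=S
cmd 3: advance +14 → t=52, phase=(22,10,4,16) → FL=W FR=S RL=S RR=S
cmd 4: advance +6 → t=58, phase=(4,16,10,22) → FL=S FR=S RL=S RR=W
cmd 5: advance +7 → t=65, phase=(11,23,17,5) → FL=S FR=W RL=S RR=S
cmd 6: advance +10 → t=75, phase=(21,9,3,15) → FL=W FR=S RL=S RR=S
cmd 7: advance +13 → t=88, phase=(10,22,16,4) → FL=S FR=W RL=S RR=S
cmd 8: advance +17 → t=105, phase=(3,15,9,21) → FL=S FR=S RL=S RR=W

after cmd 1 (t=25): FL=W FR=S RL=S RR=S
after cmd 2 (t=38): FL=S FR=W RL=S RR=S
after cmd 3 (t=52): FL=W FR=S RL=S RR=S
after cmd 4 (t=58): FL=S FR=S RL=S RR=W
after cmd 5 (t=65): FL=S FR=W RL=S RR=S
after cmd 6 (t=75): FL=W FR=S RL=S RR=S
after cmd 7 (t=88): FL=S FR=W RL=S RR=S
after cmd 8 (t=105): FL=S FR=S RL=S RR=W


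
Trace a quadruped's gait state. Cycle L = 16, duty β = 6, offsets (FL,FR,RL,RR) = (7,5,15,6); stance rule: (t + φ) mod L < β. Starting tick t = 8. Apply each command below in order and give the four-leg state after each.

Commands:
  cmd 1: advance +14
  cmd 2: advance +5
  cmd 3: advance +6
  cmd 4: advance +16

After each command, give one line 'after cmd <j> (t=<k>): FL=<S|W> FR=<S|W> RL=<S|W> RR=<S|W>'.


start t=8: FL=W FR=W RL=W RR=W
cmd 1: advance +14 → t=22, phase=(13,11,5,12) → FL=W FR=W RL=S RR=W
cmd 2: advance +5 → t=27, phase=(2,0,10,1) → FL=S FR=S RL=W RR=S
cmd 3: advance +6 → t=33, phase=(8,6,0,7) → FL=W FR=W RL=S RR=W
cmd 4: advance +16 → t=49, phase=(8,6,0,7) → FL=W FR=W RL=S RR=W

after cmd 1 (t=22): FL=W FR=W RL=S RR=W
after cmd 2 (t=27): FL=S FR=S RL=W RR=S
after cmd 3 (t=33): FL=W FR=W RL=S RR=W
after cmd 4 (t=49): FL=W FR=W RL=S RR=W


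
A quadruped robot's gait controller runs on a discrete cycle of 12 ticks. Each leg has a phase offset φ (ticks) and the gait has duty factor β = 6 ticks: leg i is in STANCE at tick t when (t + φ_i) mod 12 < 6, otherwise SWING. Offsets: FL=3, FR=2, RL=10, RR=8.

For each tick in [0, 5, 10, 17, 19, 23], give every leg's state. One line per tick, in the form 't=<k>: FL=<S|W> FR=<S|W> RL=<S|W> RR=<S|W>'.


t=0: phase=(3,2,10,8) vs β=6 → FL=S FR=S RL=W RR=W
t=5: phase=(8,7,3,1) vs β=6 → FL=W FR=W RL=S RR=S
t=10: phase=(1,0,8,6) vs β=6 → FL=S FR=S RL=W RR=W
t=17: phase=(8,7,3,1) vs β=6 → FL=W FR=W RL=S RR=S
t=19: phase=(10,9,5,3) vs β=6 → FL=W FR=W RL=S RR=S
t=23: phase=(2,1,9,7) vs β=6 → FL=S FR=S RL=W RR=W

t=0: FL=S FR=S RL=W RR=W
t=5: FL=W FR=W RL=S RR=S
t=10: FL=S FR=S RL=W RR=W
t=17: FL=W FR=W RL=S RR=S
t=19: FL=W FR=W RL=S RR=S
t=23: FL=S FR=S RL=W RR=W


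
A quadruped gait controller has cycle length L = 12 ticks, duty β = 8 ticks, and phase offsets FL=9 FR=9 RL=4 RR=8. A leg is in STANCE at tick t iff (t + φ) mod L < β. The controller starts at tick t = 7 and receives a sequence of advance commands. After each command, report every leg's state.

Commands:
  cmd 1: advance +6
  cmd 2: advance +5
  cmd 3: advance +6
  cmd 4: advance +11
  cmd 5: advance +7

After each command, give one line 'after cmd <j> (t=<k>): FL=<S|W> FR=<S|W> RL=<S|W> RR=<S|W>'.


after cmd 1 (t=13): FL=W FR=W RL=S RR=W
after cmd 2 (t=18): FL=S FR=S RL=W RR=S
after cmd 3 (t=24): FL=W FR=W RL=S RR=W
after cmd 4 (t=35): FL=W FR=W RL=S RR=S
after cmd 5 (t=42): FL=S FR=S RL=W RR=S

start t=7: FL=S FR=S RL=W RR=S
cmd 1: advance +6 → t=13, phase=(10,10,5,9) → FL=W FR=W RL=S RR=W
cmd 2: advance +5 → t=18, phase=(3,3,10,2) → FL=S FR=S RL=W RR=S
cmd 3: advance +6 → t=24, phase=(9,9,4,8) → FL=W FR=W RL=S RR=W
cmd 4: advance +11 → t=35, phase=(8,8,3,7) → FL=W FR=W RL=S RR=S
cmd 5: advance +7 → t=42, phase=(3,3,10,2) → FL=S FR=S RL=W RR=S


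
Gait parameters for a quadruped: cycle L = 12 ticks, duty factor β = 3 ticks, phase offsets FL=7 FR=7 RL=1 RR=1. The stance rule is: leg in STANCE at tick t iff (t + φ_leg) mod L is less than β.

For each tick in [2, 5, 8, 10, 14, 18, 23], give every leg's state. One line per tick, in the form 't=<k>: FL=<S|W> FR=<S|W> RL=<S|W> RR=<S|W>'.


t=2: FL=W FR=W RL=W RR=W
t=5: FL=S FR=S RL=W RR=W
t=8: FL=W FR=W RL=W RR=W
t=10: FL=W FR=W RL=W RR=W
t=14: FL=W FR=W RL=W RR=W
t=18: FL=S FR=S RL=W RR=W
t=23: FL=W FR=W RL=S RR=S

t=2: phase=(9,9,3,3) vs β=3 → FL=W FR=W RL=W RR=W
t=5: phase=(0,0,6,6) vs β=3 → FL=S FR=S RL=W RR=W
t=8: phase=(3,3,9,9) vs β=3 → FL=W FR=W RL=W RR=W
t=10: phase=(5,5,11,11) vs β=3 → FL=W FR=W RL=W RR=W
t=14: phase=(9,9,3,3) vs β=3 → FL=W FR=W RL=W RR=W
t=18: phase=(1,1,7,7) vs β=3 → FL=S FR=S RL=W RR=W
t=23: phase=(6,6,0,0) vs β=3 → FL=W FR=W RL=S RR=S


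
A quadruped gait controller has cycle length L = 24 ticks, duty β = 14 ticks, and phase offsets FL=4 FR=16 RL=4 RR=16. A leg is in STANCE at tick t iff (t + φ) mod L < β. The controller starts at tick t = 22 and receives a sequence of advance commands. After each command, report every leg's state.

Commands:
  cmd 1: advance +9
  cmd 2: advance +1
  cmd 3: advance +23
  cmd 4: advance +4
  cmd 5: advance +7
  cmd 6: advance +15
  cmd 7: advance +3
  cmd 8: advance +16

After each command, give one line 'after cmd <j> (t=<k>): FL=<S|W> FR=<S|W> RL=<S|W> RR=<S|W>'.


after cmd 1 (t=31): FL=S FR=W RL=S RR=W
after cmd 2 (t=32): FL=S FR=S RL=S RR=S
after cmd 3 (t=55): FL=S FR=W RL=S RR=W
after cmd 4 (t=59): FL=W FR=S RL=W RR=S
after cmd 5 (t=66): FL=W FR=S RL=W RR=S
after cmd 6 (t=81): FL=S FR=S RL=S RR=S
after cmd 7 (t=84): FL=W FR=S RL=W RR=S
after cmd 8 (t=100): FL=S FR=W RL=S RR=W

start t=22: FL=S FR=W RL=S RR=W
cmd 1: advance +9 → t=31, phase=(11,23,11,23) → FL=S FR=W RL=S RR=W
cmd 2: advance +1 → t=32, phase=(12,0,12,0) → FL=S FR=S RL=S RR=S
cmd 3: advance +23 → t=55, phase=(11,23,11,23) → FL=S FR=W RL=S RR=W
cmd 4: advance +4 → t=59, phase=(15,3,15,3) → FL=W FR=S RL=W RR=S
cmd 5: advance +7 → t=66, phase=(22,10,22,10) → FL=W FR=S RL=W RR=S
cmd 6: advance +15 → t=81, phase=(13,1,13,1) → FL=S FR=S RL=S RR=S
cmd 7: advance +3 → t=84, phase=(16,4,16,4) → FL=W FR=S RL=W RR=S
cmd 8: advance +16 → t=100, phase=(8,20,8,20) → FL=S FR=W RL=S RR=W


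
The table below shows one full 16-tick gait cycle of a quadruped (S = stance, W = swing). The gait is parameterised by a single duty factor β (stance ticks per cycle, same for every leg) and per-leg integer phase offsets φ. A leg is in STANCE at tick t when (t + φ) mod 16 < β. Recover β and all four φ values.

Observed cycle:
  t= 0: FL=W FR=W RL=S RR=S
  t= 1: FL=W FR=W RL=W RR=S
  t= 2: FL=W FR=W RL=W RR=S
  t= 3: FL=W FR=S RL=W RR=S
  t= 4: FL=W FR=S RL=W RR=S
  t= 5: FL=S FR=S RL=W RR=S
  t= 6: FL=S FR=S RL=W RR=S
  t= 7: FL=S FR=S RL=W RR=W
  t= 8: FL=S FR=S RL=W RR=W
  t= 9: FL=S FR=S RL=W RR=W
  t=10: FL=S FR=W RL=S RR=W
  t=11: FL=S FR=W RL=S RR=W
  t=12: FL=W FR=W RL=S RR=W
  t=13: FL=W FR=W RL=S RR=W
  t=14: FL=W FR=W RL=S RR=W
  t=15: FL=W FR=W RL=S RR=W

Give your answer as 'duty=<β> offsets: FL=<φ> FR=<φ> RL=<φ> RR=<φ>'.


duty=7 offsets: FL=11 FR=13 RL=6 RR=0

duty β = stance ticks per leg = 7
FL: stance ticks = 7; W→S at t=5 → φ=11
FR: stance ticks = 7; W→S at t=3 → φ=13
RL: stance ticks = 7; W→S at t=10 → φ=6
RR: stance ticks = 7; W→S at t=0 → φ=0


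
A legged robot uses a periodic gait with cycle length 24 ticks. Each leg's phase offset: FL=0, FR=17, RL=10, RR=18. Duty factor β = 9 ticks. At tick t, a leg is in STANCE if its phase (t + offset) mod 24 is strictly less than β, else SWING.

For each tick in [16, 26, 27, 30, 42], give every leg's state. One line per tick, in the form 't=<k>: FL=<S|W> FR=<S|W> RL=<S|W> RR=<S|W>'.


t=16: phase=(16,9,2,10) vs β=9 → FL=W FR=W RL=S RR=W
t=26: phase=(2,19,12,20) vs β=9 → FL=S FR=W RL=W RR=W
t=27: phase=(3,20,13,21) vs β=9 → FL=S FR=W RL=W RR=W
t=30: phase=(6,23,16,0) vs β=9 → FL=S FR=W RL=W RR=S
t=42: phase=(18,11,4,12) vs β=9 → FL=W FR=W RL=S RR=W

t=16: FL=W FR=W RL=S RR=W
t=26: FL=S FR=W RL=W RR=W
t=27: FL=S FR=W RL=W RR=W
t=30: FL=S FR=W RL=W RR=S
t=42: FL=W FR=W RL=S RR=W


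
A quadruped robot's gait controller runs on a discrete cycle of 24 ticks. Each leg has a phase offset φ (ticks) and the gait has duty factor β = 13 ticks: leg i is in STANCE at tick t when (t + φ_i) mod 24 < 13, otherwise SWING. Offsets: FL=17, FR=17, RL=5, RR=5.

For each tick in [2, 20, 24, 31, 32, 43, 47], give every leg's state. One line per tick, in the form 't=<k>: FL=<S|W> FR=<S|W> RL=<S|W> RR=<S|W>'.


t=2: phase=(19,19,7,7) vs β=13 → FL=W FR=W RL=S RR=S
t=20: phase=(13,13,1,1) vs β=13 → FL=W FR=W RL=S RR=S
t=24: phase=(17,17,5,5) vs β=13 → FL=W FR=W RL=S RR=S
t=31: phase=(0,0,12,12) vs β=13 → FL=S FR=S RL=S RR=S
t=32: phase=(1,1,13,13) vs β=13 → FL=S FR=S RL=W RR=W
t=43: phase=(12,12,0,0) vs β=13 → FL=S FR=S RL=S RR=S
t=47: phase=(16,16,4,4) vs β=13 → FL=W FR=W RL=S RR=S

t=2: FL=W FR=W RL=S RR=S
t=20: FL=W FR=W RL=S RR=S
t=24: FL=W FR=W RL=S RR=S
t=31: FL=S FR=S RL=S RR=S
t=32: FL=S FR=S RL=W RR=W
t=43: FL=S FR=S RL=S RR=S
t=47: FL=W FR=W RL=S RR=S


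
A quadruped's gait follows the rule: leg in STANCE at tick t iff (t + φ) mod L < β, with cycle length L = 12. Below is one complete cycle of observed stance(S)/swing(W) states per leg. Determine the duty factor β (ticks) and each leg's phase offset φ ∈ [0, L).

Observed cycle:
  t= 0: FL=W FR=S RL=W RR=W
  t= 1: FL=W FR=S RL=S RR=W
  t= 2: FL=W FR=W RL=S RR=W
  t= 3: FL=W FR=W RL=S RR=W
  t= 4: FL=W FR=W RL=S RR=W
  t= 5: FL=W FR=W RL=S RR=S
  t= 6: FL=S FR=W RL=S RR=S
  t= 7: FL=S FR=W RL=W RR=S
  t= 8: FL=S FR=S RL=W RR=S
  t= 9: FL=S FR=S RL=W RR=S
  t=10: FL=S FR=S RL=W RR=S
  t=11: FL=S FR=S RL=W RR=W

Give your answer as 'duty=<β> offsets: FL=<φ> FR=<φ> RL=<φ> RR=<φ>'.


duty β = stance ticks per leg = 6
FL: stance ticks = 6; W→S at t=6 → φ=6
FR: stance ticks = 6; W→S at t=8 → φ=4
RL: stance ticks = 6; W→S at t=1 → φ=11
RR: stance ticks = 6; W→S at t=5 → φ=7

duty=6 offsets: FL=6 FR=4 RL=11 RR=7


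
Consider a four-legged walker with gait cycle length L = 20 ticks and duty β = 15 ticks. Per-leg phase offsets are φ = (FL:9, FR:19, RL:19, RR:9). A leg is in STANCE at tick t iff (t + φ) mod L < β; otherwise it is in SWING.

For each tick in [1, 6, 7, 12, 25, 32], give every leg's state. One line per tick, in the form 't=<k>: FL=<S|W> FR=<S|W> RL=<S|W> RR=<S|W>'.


t=1: phase=(10,0,0,10) vs β=15 → FL=S FR=S RL=S RR=S
t=6: phase=(15,5,5,15) vs β=15 → FL=W FR=S RL=S RR=W
t=7: phase=(16,6,6,16) vs β=15 → FL=W FR=S RL=S RR=W
t=12: phase=(1,11,11,1) vs β=15 → FL=S FR=S RL=S RR=S
t=25: phase=(14,4,4,14) vs β=15 → FL=S FR=S RL=S RR=S
t=32: phase=(1,11,11,1) vs β=15 → FL=S FR=S RL=S RR=S

t=1: FL=S FR=S RL=S RR=S
t=6: FL=W FR=S RL=S RR=W
t=7: FL=W FR=S RL=S RR=W
t=12: FL=S FR=S RL=S RR=S
t=25: FL=S FR=S RL=S RR=S
t=32: FL=S FR=S RL=S RR=S


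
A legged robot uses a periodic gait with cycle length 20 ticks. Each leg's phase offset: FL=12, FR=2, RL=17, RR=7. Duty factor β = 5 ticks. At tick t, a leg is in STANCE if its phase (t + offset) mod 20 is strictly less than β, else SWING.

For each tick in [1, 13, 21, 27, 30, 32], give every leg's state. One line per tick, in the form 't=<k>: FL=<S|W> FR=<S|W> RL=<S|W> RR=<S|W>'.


t=1: phase=(13,3,18,8) vs β=5 → FL=W FR=S RL=W RR=W
t=13: phase=(5,15,10,0) vs β=5 → FL=W FR=W RL=W RR=S
t=21: phase=(13,3,18,8) vs β=5 → FL=W FR=S RL=W RR=W
t=27: phase=(19,9,4,14) vs β=5 → FL=W FR=W RL=S RR=W
t=30: phase=(2,12,7,17) vs β=5 → FL=S FR=W RL=W RR=W
t=32: phase=(4,14,9,19) vs β=5 → FL=S FR=W RL=W RR=W

t=1: FL=W FR=S RL=W RR=W
t=13: FL=W FR=W RL=W RR=S
t=21: FL=W FR=S RL=W RR=W
t=27: FL=W FR=W RL=S RR=W
t=30: FL=S FR=W RL=W RR=W
t=32: FL=S FR=W RL=W RR=W


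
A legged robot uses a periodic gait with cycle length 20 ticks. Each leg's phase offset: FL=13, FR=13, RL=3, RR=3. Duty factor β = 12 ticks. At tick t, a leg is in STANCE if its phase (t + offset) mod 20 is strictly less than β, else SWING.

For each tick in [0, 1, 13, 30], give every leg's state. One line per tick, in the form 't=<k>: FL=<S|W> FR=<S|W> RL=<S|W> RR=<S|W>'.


t=0: phase=(13,13,3,3) vs β=12 → FL=W FR=W RL=S RR=S
t=1: phase=(14,14,4,4) vs β=12 → FL=W FR=W RL=S RR=S
t=13: phase=(6,6,16,16) vs β=12 → FL=S FR=S RL=W RR=W
t=30: phase=(3,3,13,13) vs β=12 → FL=S FR=S RL=W RR=W

t=0: FL=W FR=W RL=S RR=S
t=1: FL=W FR=W RL=S RR=S
t=13: FL=S FR=S RL=W RR=W
t=30: FL=S FR=S RL=W RR=W
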